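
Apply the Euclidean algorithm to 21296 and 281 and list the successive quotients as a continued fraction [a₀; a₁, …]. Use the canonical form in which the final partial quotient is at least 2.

[75; 1, 3, 1, 2, 6, 3]

⌊21296/281⌋ = 75, remainder 221
⌊281/221⌋ = 1, remainder 60
⌊221/60⌋ = 3, remainder 41
⌊60/41⌋ = 1, remainder 19
⌊41/19⌋ = 2, remainder 3
⌊19/3⌋ = 6, remainder 1
⌊3/1⌋ = 3, remainder 0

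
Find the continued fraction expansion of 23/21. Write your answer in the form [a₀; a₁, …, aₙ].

[1; 10, 2]

Apply division with remainder until the remainder is 0:
23 = 1·21 + 2, so a_0 = 1
21 = 10·2 + 1, so a_1 = 10
2 = 2·1 + 0, so a_2 = 2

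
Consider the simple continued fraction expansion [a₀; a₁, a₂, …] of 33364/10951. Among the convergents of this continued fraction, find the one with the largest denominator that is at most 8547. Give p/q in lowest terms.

4701/1543

List convergents until the denominator exceeds the bound:
a_0 = 3: 3/1  (≤ bound)
a_1 = 21: 64/21  (≤ bound)
a_2 = 2: 131/43  (≤ bound)
a_3 = 3: 457/150  (≤ bound)
a_4 = 10: 4701/1543  (≤ bound)
a_5 = 7: 33364/10951  (> 8547, stop)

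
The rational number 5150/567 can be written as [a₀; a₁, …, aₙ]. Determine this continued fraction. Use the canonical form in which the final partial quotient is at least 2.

5150 = 9·567 + 47, so a_0 = 9
567 = 12·47 + 3, so a_1 = 12
47 = 15·3 + 2, so a_2 = 15
3 = 1·2 + 1, so a_3 = 1
2 = 2·1 + 0, so a_4 = 2

[9; 12, 15, 1, 2]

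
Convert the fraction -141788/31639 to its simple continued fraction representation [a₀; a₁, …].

-141788 ÷ 31639 → quotient -5, remainder 16407
31639 ÷ 16407 → quotient 1, remainder 15232
16407 ÷ 15232 → quotient 1, remainder 1175
15232 ÷ 1175 → quotient 12, remainder 1132
1175 ÷ 1132 → quotient 1, remainder 43
1132 ÷ 43 → quotient 26, remainder 14
43 ÷ 14 → quotient 3, remainder 1
14 ÷ 1 → quotient 14, remainder 0

[-5; 1, 1, 12, 1, 26, 3, 14]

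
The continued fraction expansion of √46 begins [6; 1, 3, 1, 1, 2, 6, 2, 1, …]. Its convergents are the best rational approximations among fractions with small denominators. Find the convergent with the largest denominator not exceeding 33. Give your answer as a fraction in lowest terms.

a_0 = 6: 6/1  (≤ bound)
a_1 = 1: 7/1  (≤ bound)
a_2 = 3: 27/4  (≤ bound)
a_3 = 1: 34/5  (≤ bound)
a_4 = 1: 61/9  (≤ bound)
a_5 = 2: 156/23  (≤ bound)
a_6 = 6: 997/147  (> 33, stop)

156/23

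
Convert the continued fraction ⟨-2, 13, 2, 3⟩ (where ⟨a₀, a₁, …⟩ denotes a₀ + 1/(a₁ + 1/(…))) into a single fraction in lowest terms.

Compute successive convergents:
a_0 = -2: -2/1
a_1 = 13: -25/13
a_2 = 2: -52/27
a_3 = 3: -181/94

-181/94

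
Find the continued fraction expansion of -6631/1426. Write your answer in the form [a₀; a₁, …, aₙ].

[-5; 2, 1, 6, 35, 2]

⌊-6631/1426⌋ = -5, remainder 499
⌊1426/499⌋ = 2, remainder 428
⌊499/428⌋ = 1, remainder 71
⌊428/71⌋ = 6, remainder 2
⌊71/2⌋ = 35, remainder 1
⌊2/1⌋ = 2, remainder 0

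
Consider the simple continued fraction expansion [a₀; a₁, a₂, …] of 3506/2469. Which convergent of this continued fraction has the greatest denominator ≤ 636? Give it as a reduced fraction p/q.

71/50

a_0 = 1: 1/1  (≤ bound)
a_1 = 2: 3/2  (≤ bound)
a_2 = 2: 7/5  (≤ bound)
a_3 = 1: 10/7  (≤ bound)
a_4 = 1: 17/12  (≤ bound)
a_5 = 1: 27/19  (≤ bound)
a_6 = 2: 71/50  (≤ bound)
a_7 = 49: 3506/2469  (> 636, stop)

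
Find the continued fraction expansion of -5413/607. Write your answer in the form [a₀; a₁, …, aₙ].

Run the Euclidean algorithm, recording each quotient:
-5413 ÷ 607 → quotient -9, remainder 50
607 ÷ 50 → quotient 12, remainder 7
50 ÷ 7 → quotient 7, remainder 1
7 ÷ 1 → quotient 7, remainder 0

[-9; 12, 7, 7]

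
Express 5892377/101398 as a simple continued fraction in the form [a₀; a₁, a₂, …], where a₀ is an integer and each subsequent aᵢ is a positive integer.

[58; 8, 1, 46, 3, 1, 59]

⌊5892377/101398⌋ = 58, remainder 11293
⌊101398/11293⌋ = 8, remainder 11054
⌊11293/11054⌋ = 1, remainder 239
⌊11054/239⌋ = 46, remainder 60
⌊239/60⌋ = 3, remainder 59
⌊60/59⌋ = 1, remainder 1
⌊59/1⌋ = 59, remainder 0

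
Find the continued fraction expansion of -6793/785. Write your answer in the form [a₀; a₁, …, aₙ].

[-9; 2, 1, 7, 1, 3, 2, 3]

-6793 = -9·785 + 272, so a_0 = -9
785 = 2·272 + 241, so a_1 = 2
272 = 1·241 + 31, so a_2 = 1
241 = 7·31 + 24, so a_3 = 7
31 = 1·24 + 7, so a_4 = 1
24 = 3·7 + 3, so a_5 = 3
7 = 2·3 + 1, so a_6 = 2
3 = 3·1 + 0, so a_7 = 3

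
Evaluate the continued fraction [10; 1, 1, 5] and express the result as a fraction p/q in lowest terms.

a_0 = 10: 10/1
a_1 = 1: 11/1
a_2 = 1: 21/2
a_3 = 5: 116/11

116/11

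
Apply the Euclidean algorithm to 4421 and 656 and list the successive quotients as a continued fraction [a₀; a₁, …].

[6; 1, 2, 1, 5, 9, 3]

Repeatedly divide and take the remainder:
4421 ÷ 656 → quotient 6, remainder 485
656 ÷ 485 → quotient 1, remainder 171
485 ÷ 171 → quotient 2, remainder 143
171 ÷ 143 → quotient 1, remainder 28
143 ÷ 28 → quotient 5, remainder 3
28 ÷ 3 → quotient 9, remainder 1
3 ÷ 1 → quotient 3, remainder 0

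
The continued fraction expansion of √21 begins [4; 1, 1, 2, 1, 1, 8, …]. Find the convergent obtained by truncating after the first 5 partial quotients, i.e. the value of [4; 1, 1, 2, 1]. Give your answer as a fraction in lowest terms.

32/7

Start with 1.
2 + 1/(1/1) = 2 + 1/1 = 3/1
1 + 1/(3/1) = 1 + 1/3 = 4/3
1 + 1/(4/3) = 1 + 3/4 = 7/4
4 + 1/(7/4) = 4 + 4/7 = 32/7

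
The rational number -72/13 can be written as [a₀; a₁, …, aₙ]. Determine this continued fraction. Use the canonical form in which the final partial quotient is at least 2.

[-6; 2, 6]

Run the Euclidean algorithm, recording each quotient:
⌊-72/13⌋ = -6, remainder 6
⌊13/6⌋ = 2, remainder 1
⌊6/1⌋ = 6, remainder 0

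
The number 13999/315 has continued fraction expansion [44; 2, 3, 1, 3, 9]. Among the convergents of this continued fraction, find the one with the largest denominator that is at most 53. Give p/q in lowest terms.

1511/34

a_0 = 44: 44/1  (≤ bound)
a_1 = 2: 89/2  (≤ bound)
a_2 = 3: 311/7  (≤ bound)
a_3 = 1: 400/9  (≤ bound)
a_4 = 3: 1511/34  (≤ bound)
a_5 = 9: 13999/315  (> 53, stop)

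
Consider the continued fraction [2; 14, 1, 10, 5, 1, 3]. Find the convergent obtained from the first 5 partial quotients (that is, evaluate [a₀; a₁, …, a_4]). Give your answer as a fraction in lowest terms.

1726/835

Start with 5.
10 + 1/(5/1) = 10 + 1/5 = 51/5
1 + 1/(51/5) = 1 + 5/51 = 56/51
14 + 1/(56/51) = 14 + 51/56 = 835/56
2 + 1/(835/56) = 2 + 56/835 = 1726/835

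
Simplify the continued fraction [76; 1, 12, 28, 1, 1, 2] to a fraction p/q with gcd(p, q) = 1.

Collapse the nested fraction from the inside out:
Start with 2.
1 + 1/(2/1) = 1 + 1/2 = 3/2
1 + 1/(3/2) = 1 + 2/3 = 5/3
28 + 1/(5/3) = 28 + 3/5 = 143/5
12 + 1/(143/5) = 12 + 5/143 = 1721/143
1 + 1/(1721/143) = 1 + 143/1721 = 1864/1721
76 + 1/(1864/1721) = 76 + 1721/1864 = 143385/1864

143385/1864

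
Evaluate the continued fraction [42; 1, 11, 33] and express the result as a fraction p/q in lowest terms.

17038/397

Collapse the nested fraction from the inside out:
Start with 33.
11 + 1/(33/1) = 11 + 1/33 = 364/33
1 + 1/(364/33) = 1 + 33/364 = 397/364
42 + 1/(397/364) = 42 + 364/397 = 17038/397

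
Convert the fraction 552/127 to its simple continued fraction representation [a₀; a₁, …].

[4; 2, 1, 7, 1, 4]

Run the Euclidean algorithm, recording each quotient:
⌊552/127⌋ = 4, remainder 44
⌊127/44⌋ = 2, remainder 39
⌊44/39⌋ = 1, remainder 5
⌊39/5⌋ = 7, remainder 4
⌊5/4⌋ = 1, remainder 1
⌊4/1⌋ = 4, remainder 0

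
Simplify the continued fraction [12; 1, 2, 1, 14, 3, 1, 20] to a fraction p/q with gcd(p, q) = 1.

63487/4981

Use the convergent recurrence hₖ = aₖ·hₖ₋₁ + hₖ₋₂ (and likewise for the denominators kₖ):
a_0 = 12: 12/1
a_1 = 1: 13/1
a_2 = 2: 38/3
a_3 = 1: 51/4
a_4 = 14: 752/59
a_5 = 3: 2307/181
a_6 = 1: 3059/240
a_7 = 20: 63487/4981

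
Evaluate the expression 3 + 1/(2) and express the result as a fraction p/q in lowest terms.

7/2

a_0 = 3: 3/1
a_1 = 2: 7/2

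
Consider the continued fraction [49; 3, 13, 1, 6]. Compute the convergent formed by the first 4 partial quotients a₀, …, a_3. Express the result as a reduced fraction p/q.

Compute successive convergents:
a_0 = 49: 49/1
a_1 = 3: 148/3
a_2 = 13: 1973/40
a_3 = 1: 2121/43

2121/43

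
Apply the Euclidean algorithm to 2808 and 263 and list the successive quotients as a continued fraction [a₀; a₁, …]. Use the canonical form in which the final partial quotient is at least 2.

[10; 1, 2, 10, 1, 1, 1, 2]

2808 ÷ 263 → quotient 10, remainder 178
263 ÷ 178 → quotient 1, remainder 85
178 ÷ 85 → quotient 2, remainder 8
85 ÷ 8 → quotient 10, remainder 5
8 ÷ 5 → quotient 1, remainder 3
5 ÷ 3 → quotient 1, remainder 2
3 ÷ 2 → quotient 1, remainder 1
2 ÷ 1 → quotient 2, remainder 0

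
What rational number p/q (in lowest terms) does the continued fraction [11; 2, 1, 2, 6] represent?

Start with 6.
2 + 1/(6/1) = 2 + 1/6 = 13/6
1 + 1/(13/6) = 1 + 6/13 = 19/13
2 + 1/(19/13) = 2 + 13/19 = 51/19
11 + 1/(51/19) = 11 + 19/51 = 580/51

580/51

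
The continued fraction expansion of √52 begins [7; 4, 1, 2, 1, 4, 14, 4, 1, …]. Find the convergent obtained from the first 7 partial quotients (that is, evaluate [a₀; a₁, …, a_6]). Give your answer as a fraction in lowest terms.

Work from the innermost term outward:
Start with 14.
4 + 1/(14/1) = 4 + 1/14 = 57/14
1 + 1/(57/14) = 1 + 14/57 = 71/57
2 + 1/(71/57) = 2 + 57/71 = 199/71
1 + 1/(199/71) = 1 + 71/199 = 270/199
4 + 1/(270/199) = 4 + 199/270 = 1279/270
7 + 1/(1279/270) = 7 + 270/1279 = 9223/1279

9223/1279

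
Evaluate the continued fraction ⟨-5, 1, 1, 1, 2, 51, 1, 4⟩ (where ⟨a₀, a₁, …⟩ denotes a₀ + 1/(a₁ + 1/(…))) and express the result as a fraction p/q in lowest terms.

-9130/2087

Starting at the tail and folding back:
Start with 4.
1 + 1/(4/1) = 1 + 1/4 = 5/4
51 + 1/(5/4) = 51 + 4/5 = 259/5
2 + 1/(259/5) = 2 + 5/259 = 523/259
1 + 1/(523/259) = 1 + 259/523 = 782/523
1 + 1/(782/523) = 1 + 523/782 = 1305/782
1 + 1/(1305/782) = 1 + 782/1305 = 2087/1305
-5 + 1/(2087/1305) = -5 + 1305/2087 = -9130/2087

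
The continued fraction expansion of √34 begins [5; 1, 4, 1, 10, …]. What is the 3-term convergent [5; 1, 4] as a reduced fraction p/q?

29/5

Work from the innermost term outward:
Start with 4.
1 + 1/(4/1) = 1 + 1/4 = 5/4
5 + 1/(5/4) = 5 + 4/5 = 29/5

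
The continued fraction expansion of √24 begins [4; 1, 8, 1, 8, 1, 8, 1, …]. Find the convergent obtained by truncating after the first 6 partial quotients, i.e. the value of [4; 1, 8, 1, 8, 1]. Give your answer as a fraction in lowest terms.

485/99

a_0 = 4: 4/1
a_1 = 1: 5/1
a_2 = 8: 44/9
a_3 = 1: 49/10
a_4 = 8: 436/89
a_5 = 1: 485/99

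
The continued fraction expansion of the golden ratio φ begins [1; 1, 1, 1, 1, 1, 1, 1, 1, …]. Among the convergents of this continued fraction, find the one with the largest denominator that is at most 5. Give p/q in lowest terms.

List convergents until the denominator exceeds the bound:
a_0 = 1: 1/1  (≤ bound)
a_1 = 1: 2/1  (≤ bound)
a_2 = 1: 3/2  (≤ bound)
a_3 = 1: 5/3  (≤ bound)
a_4 = 1: 8/5  (≤ bound)
a_5 = 1: 13/8  (> 5, stop)

8/5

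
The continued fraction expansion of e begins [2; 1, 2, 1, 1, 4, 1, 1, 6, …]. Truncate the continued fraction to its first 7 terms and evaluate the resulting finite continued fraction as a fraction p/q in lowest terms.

106/39

Start with 1.
4 + 1/(1/1) = 4 + 1/1 = 5/1
1 + 1/(5/1) = 1 + 1/5 = 6/5
1 + 1/(6/5) = 1 + 5/6 = 11/6
2 + 1/(11/6) = 2 + 6/11 = 28/11
1 + 1/(28/11) = 1 + 11/28 = 39/28
2 + 1/(39/28) = 2 + 28/39 = 106/39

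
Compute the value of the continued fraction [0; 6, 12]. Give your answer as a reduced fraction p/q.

Compute successive convergents:
a_0 = 0: 0/1
a_1 = 6: 1/6
a_2 = 12: 12/73

12/73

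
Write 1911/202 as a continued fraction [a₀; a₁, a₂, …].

[9; 2, 5, 1, 4, 3]

1911 = 9·202 + 93, so a_0 = 9
202 = 2·93 + 16, so a_1 = 2
93 = 5·16 + 13, so a_2 = 5
16 = 1·13 + 3, so a_3 = 1
13 = 4·3 + 1, so a_4 = 4
3 = 3·1 + 0, so a_5 = 3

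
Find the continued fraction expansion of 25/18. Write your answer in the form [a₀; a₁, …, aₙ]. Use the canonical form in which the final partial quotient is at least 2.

[1; 2, 1, 1, 3]

25 ÷ 18 → quotient 1, remainder 7
18 ÷ 7 → quotient 2, remainder 4
7 ÷ 4 → quotient 1, remainder 3
4 ÷ 3 → quotient 1, remainder 1
3 ÷ 1 → quotient 3, remainder 0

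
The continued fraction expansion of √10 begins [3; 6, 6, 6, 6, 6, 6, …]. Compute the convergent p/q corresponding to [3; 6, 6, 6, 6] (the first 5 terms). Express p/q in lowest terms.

Compute successive convergents:
a_0 = 3: 3/1
a_1 = 6: 19/6
a_2 = 6: 117/37
a_3 = 6: 721/228
a_4 = 6: 4443/1405

4443/1405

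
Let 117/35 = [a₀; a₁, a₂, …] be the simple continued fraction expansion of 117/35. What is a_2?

117 = 3·35 + 12, so a_0 = 3
35 = 2·12 + 11, so a_1 = 2
12 = 1·11 + 1, so a_2 = 1

1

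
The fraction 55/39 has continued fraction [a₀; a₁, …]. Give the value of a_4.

55 = 1·39 + 16, so a_0 = 1
39 = 2·16 + 7, so a_1 = 2
16 = 2·7 + 2, so a_2 = 2
7 = 3·2 + 1, so a_3 = 3
2 = 2·1 + 0, so a_4 = 2

2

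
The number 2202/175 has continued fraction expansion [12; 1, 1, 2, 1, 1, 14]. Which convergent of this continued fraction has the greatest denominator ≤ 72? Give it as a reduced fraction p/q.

a_0 = 12: 12/1  (≤ bound)
a_1 = 1: 13/1  (≤ bound)
a_2 = 1: 25/2  (≤ bound)
a_3 = 2: 63/5  (≤ bound)
a_4 = 1: 88/7  (≤ bound)
a_5 = 1: 151/12  (≤ bound)
a_6 = 14: 2202/175  (> 72, stop)

151/12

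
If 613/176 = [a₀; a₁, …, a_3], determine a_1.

2

Run the Euclidean algorithm, recording each quotient:
⌊613/176⌋ = 3, remainder 85
⌊176/85⌋ = 2, remainder 6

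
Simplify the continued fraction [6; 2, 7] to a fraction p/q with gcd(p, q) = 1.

Start with 7.
2 + 1/(7/1) = 2 + 1/7 = 15/7
6 + 1/(15/7) = 6 + 7/15 = 97/15

97/15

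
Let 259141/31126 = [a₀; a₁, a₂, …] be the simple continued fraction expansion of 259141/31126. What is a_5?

259141 = 8·31126 + 10133, so a_0 = 8
31126 = 3·10133 + 727, so a_1 = 3
10133 = 13·727 + 682, so a_2 = 13
727 = 1·682 + 45, so a_3 = 1
682 = 15·45 + 7, so a_4 = 15
45 = 6·7 + 3, so a_5 = 6

6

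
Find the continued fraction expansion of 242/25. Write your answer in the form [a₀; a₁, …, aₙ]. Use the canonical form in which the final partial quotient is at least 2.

⌊242/25⌋ = 9, remainder 17
⌊25/17⌋ = 1, remainder 8
⌊17/8⌋ = 2, remainder 1
⌊8/1⌋ = 8, remainder 0

[9; 1, 2, 8]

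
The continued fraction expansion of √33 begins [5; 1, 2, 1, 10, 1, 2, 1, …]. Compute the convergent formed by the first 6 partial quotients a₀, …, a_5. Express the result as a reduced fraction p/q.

a_0 = 5: 5/1
a_1 = 1: 6/1
a_2 = 2: 17/3
a_3 = 1: 23/4
a_4 = 10: 247/43
a_5 = 1: 270/47

270/47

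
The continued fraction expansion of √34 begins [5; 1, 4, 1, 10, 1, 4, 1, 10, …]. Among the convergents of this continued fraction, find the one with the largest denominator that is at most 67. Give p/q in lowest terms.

379/65

List convergents until the denominator exceeds the bound:
a_0 = 5: 5/1  (≤ bound)
a_1 = 1: 6/1  (≤ bound)
a_2 = 4: 29/5  (≤ bound)
a_3 = 1: 35/6  (≤ bound)
a_4 = 10: 379/65  (≤ bound)
a_5 = 1: 414/71  (> 67, stop)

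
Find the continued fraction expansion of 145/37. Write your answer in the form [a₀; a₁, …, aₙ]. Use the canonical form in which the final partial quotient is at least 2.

[3; 1, 11, 3]

Repeatedly divide and take the remainder:
⌊145/37⌋ = 3, remainder 34
⌊37/34⌋ = 1, remainder 3
⌊34/3⌋ = 11, remainder 1
⌊3/1⌋ = 3, remainder 0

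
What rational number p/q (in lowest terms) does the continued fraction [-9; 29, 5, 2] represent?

-2878/321

Start with 2.
5 + 1/(2/1) = 5 + 1/2 = 11/2
29 + 1/(11/2) = 29 + 2/11 = 321/11
-9 + 1/(321/11) = -9 + 11/321 = -2878/321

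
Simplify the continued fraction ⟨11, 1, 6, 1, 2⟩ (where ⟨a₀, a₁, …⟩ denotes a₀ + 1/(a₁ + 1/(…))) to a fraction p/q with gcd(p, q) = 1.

Build up convergents one term at a time:
a_0 = 11: 11/1
a_1 = 1: 12/1
a_2 = 6: 83/7
a_3 = 1: 95/8
a_4 = 2: 273/23

273/23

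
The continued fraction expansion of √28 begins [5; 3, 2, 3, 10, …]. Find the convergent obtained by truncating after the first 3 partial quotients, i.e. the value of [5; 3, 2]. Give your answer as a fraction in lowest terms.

37/7

Start with 2.
3 + 1/(2/1) = 3 + 1/2 = 7/2
5 + 1/(7/2) = 5 + 2/7 = 37/7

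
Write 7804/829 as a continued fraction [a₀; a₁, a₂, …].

7804 = 9·829 + 343, so a_0 = 9
829 = 2·343 + 143, so a_1 = 2
343 = 2·143 + 57, so a_2 = 2
143 = 2·57 + 29, so a_3 = 2
57 = 1·29 + 28, so a_4 = 1
29 = 1·28 + 1, so a_5 = 1
28 = 28·1 + 0, so a_6 = 28

[9; 2, 2, 2, 1, 1, 28]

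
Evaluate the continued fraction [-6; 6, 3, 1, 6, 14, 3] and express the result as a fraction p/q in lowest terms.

-42879/7342

Start with 3.
14 + 1/(3/1) = 14 + 1/3 = 43/3
6 + 1/(43/3) = 6 + 3/43 = 261/43
1 + 1/(261/43) = 1 + 43/261 = 304/261
3 + 1/(304/261) = 3 + 261/304 = 1173/304
6 + 1/(1173/304) = 6 + 304/1173 = 7342/1173
-6 + 1/(7342/1173) = -6 + 1173/7342 = -42879/7342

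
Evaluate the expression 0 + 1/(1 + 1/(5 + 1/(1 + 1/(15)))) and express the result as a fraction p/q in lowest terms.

a_0 = 0: 0/1
a_1 = 1: 1/1
a_2 = 5: 5/6
a_3 = 1: 6/7
a_4 = 15: 95/111

95/111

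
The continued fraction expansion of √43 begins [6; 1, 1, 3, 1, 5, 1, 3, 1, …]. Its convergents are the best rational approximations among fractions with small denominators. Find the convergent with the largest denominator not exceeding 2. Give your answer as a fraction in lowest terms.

List convergents until the denominator exceeds the bound:
a_0 = 6: 6/1  (≤ bound)
a_1 = 1: 7/1  (≤ bound)
a_2 = 1: 13/2  (≤ bound)
a_3 = 3: 46/7  (> 2, stop)

13/2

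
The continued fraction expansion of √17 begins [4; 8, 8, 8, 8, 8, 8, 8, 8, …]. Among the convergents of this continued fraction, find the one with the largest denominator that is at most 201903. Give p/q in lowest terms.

143649/34840

List convergents until the denominator exceeds the bound:
a_0 = 4: 4/1  (≤ bound)
a_1 = 8: 33/8  (≤ bound)
a_2 = 8: 268/65  (≤ bound)
a_3 = 8: 2177/528  (≤ bound)
a_4 = 8: 17684/4289  (≤ bound)
a_5 = 8: 143649/34840  (≤ bound)
a_6 = 8: 1166876/283009  (> 201903, stop)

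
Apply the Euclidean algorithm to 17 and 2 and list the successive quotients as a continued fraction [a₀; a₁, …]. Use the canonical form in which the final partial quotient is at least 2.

Run the Euclidean algorithm, recording each quotient:
17 ÷ 2 → quotient 8, remainder 1
2 ÷ 1 → quotient 2, remainder 0

[8; 2]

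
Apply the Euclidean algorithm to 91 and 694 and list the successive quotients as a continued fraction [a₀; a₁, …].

[0; 7, 1, 1, 1, 2, 11]

91 ÷ 694 → quotient 0, remainder 91
694 ÷ 91 → quotient 7, remainder 57
91 ÷ 57 → quotient 1, remainder 34
57 ÷ 34 → quotient 1, remainder 23
34 ÷ 23 → quotient 1, remainder 11
23 ÷ 11 → quotient 2, remainder 1
11 ÷ 1 → quotient 11, remainder 0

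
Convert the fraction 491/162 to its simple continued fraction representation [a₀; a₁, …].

[3; 32, 2, 2]

Run the Euclidean algorithm, recording each quotient:
491 = 3·162 + 5, so a_0 = 3
162 = 32·5 + 2, so a_1 = 32
5 = 2·2 + 1, so a_2 = 2
2 = 2·1 + 0, so a_3 = 2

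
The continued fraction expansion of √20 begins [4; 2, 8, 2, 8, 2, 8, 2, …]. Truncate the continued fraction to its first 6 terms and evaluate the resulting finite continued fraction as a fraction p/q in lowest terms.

a_0 = 4: 4/1
a_1 = 2: 9/2
a_2 = 8: 76/17
a_3 = 2: 161/36
a_4 = 8: 1364/305
a_5 = 2: 2889/646

2889/646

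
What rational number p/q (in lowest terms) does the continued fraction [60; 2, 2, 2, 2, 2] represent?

4229/70

Starting at the tail and folding back:
Start with 2.
2 + 1/(2/1) = 2 + 1/2 = 5/2
2 + 1/(5/2) = 2 + 2/5 = 12/5
2 + 1/(12/5) = 2 + 5/12 = 29/12
2 + 1/(29/12) = 2 + 12/29 = 70/29
60 + 1/(70/29) = 60 + 29/70 = 4229/70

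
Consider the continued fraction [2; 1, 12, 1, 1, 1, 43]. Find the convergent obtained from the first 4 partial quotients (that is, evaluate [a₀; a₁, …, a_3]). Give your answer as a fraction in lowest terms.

Starting at the tail and folding back:
Start with 1.
12 + 1/(1/1) = 12 + 1/1 = 13/1
1 + 1/(13/1) = 1 + 1/13 = 14/13
2 + 1/(14/13) = 2 + 13/14 = 41/14

41/14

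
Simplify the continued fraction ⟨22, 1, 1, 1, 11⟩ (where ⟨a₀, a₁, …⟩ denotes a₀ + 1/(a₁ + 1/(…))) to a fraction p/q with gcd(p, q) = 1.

793/35

a_0 = 22: 22/1
a_1 = 1: 23/1
a_2 = 1: 45/2
a_3 = 1: 68/3
a_4 = 11: 793/35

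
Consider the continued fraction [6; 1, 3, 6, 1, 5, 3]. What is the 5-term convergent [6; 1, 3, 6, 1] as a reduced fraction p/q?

Work from the innermost term outward:
Start with 1.
6 + 1/(1/1) = 6 + 1/1 = 7/1
3 + 1/(7/1) = 3 + 1/7 = 22/7
1 + 1/(22/7) = 1 + 7/22 = 29/22
6 + 1/(29/22) = 6 + 22/29 = 196/29

196/29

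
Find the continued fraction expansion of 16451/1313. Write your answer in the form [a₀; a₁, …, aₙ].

[12; 1, 1, 8, 38, 2]

16451 ÷ 1313 → quotient 12, remainder 695
1313 ÷ 695 → quotient 1, remainder 618
695 ÷ 618 → quotient 1, remainder 77
618 ÷ 77 → quotient 8, remainder 2
77 ÷ 2 → quotient 38, remainder 1
2 ÷ 1 → quotient 2, remainder 0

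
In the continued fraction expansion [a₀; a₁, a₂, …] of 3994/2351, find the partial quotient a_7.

5

Apply division with remainder until the remainder is 0:
⌊3994/2351⌋ = 1, remainder 1643
⌊2351/1643⌋ = 1, remainder 708
⌊1643/708⌋ = 2, remainder 227
⌊708/227⌋ = 3, remainder 27
⌊227/27⌋ = 8, remainder 11
⌊27/11⌋ = 2, remainder 5
⌊11/5⌋ = 2, remainder 1
⌊5/1⌋ = 5, remainder 0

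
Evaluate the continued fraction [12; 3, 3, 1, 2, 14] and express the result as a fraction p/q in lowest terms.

a_0 = 12: 12/1
a_1 = 3: 37/3
a_2 = 3: 123/10
a_3 = 1: 160/13
a_4 = 2: 443/36
a_5 = 14: 6362/517

6362/517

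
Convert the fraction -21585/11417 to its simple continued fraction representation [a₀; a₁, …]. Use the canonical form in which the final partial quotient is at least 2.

[-2; 9, 7, 10, 2, 1, 5]

-21585 = -2·11417 + 1249, so a_0 = -2
11417 = 9·1249 + 176, so a_1 = 9
1249 = 7·176 + 17, so a_2 = 7
176 = 10·17 + 6, so a_3 = 10
17 = 2·6 + 5, so a_4 = 2
6 = 1·5 + 1, so a_5 = 1
5 = 5·1 + 0, so a_6 = 5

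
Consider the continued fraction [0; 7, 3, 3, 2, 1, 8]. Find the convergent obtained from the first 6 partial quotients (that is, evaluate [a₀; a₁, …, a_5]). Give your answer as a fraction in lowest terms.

33/241

a_0 = 0: 0/1
a_1 = 7: 1/7
a_2 = 3: 3/22
a_3 = 3: 10/73
a_4 = 2: 23/168
a_5 = 1: 33/241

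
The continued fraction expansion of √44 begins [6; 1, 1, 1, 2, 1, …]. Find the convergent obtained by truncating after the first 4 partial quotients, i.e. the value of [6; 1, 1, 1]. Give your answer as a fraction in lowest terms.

Compute successive convergents:
a_0 = 6: 6/1
a_1 = 1: 7/1
a_2 = 1: 13/2
a_3 = 1: 20/3

20/3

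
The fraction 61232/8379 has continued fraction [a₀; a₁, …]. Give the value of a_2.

Repeatedly divide and take the remainder:
61232 = 7·8379 + 2579, so a_0 = 7
8379 = 3·2579 + 642, so a_1 = 3
2579 = 4·642 + 11, so a_2 = 4

4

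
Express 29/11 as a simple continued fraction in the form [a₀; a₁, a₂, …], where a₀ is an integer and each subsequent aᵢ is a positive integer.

Apply division with remainder until the remainder is 0:
⌊29/11⌋ = 2, remainder 7
⌊11/7⌋ = 1, remainder 4
⌊7/4⌋ = 1, remainder 3
⌊4/3⌋ = 1, remainder 1
⌊3/1⌋ = 3, remainder 0

[2; 1, 1, 1, 3]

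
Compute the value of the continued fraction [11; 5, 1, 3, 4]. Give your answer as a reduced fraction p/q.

Work from the innermost term outward:
Start with 4.
3 + 1/(4/1) = 3 + 1/4 = 13/4
1 + 1/(13/4) = 1 + 4/13 = 17/13
5 + 1/(17/13) = 5 + 13/17 = 98/17
11 + 1/(98/17) = 11 + 17/98 = 1095/98

1095/98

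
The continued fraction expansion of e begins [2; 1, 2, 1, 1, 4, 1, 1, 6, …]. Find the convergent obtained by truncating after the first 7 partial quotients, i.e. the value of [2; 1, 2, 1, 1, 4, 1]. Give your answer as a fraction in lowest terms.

106/39

a_0 = 2: 2/1
a_1 = 1: 3/1
a_2 = 2: 8/3
a_3 = 1: 11/4
a_4 = 1: 19/7
a_5 = 4: 87/32
a_6 = 1: 106/39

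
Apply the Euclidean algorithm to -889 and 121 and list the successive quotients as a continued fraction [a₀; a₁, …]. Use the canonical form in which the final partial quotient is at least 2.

[-8; 1, 1, 1, 7, 2, 2]

-889 = -8·121 + 79, so a_0 = -8
121 = 1·79 + 42, so a_1 = 1
79 = 1·42 + 37, so a_2 = 1
42 = 1·37 + 5, so a_3 = 1
37 = 7·5 + 2, so a_4 = 7
5 = 2·2 + 1, so a_5 = 2
2 = 2·1 + 0, so a_6 = 2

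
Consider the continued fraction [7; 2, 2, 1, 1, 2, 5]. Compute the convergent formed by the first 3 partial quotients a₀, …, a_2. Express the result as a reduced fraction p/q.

37/5

Start with 2.
2 + 1/(2/1) = 2 + 1/2 = 5/2
7 + 1/(5/2) = 7 + 2/5 = 37/5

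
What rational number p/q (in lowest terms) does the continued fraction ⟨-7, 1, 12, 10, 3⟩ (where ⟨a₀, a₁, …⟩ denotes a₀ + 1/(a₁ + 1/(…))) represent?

Work from the innermost term outward:
Start with 3.
10 + 1/(3/1) = 10 + 1/3 = 31/3
12 + 1/(31/3) = 12 + 3/31 = 375/31
1 + 1/(375/31) = 1 + 31/375 = 406/375
-7 + 1/(406/375) = -7 + 375/406 = -2467/406

-2467/406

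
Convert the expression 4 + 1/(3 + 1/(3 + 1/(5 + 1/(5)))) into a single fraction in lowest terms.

Use the convergent recurrence hₖ = aₖ·hₖ₋₁ + hₖ₋₂ (and likewise for the denominators kₖ):
a_0 = 4: 4/1
a_1 = 3: 13/3
a_2 = 3: 43/10
a_3 = 5: 228/53
a_4 = 5: 1183/275

1183/275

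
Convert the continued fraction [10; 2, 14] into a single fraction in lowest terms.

304/29

Collapse the nested fraction from the inside out:
Start with 14.
2 + 1/(14/1) = 2 + 1/14 = 29/14
10 + 1/(29/14) = 10 + 14/29 = 304/29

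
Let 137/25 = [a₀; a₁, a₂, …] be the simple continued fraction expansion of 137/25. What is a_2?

12

⌊137/25⌋ = 5, remainder 12
⌊25/12⌋ = 2, remainder 1
⌊12/1⌋ = 12, remainder 0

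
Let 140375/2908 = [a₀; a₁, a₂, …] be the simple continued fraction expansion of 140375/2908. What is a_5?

140375 = 48·2908 + 791, so a_0 = 48
2908 = 3·791 + 535, so a_1 = 3
791 = 1·535 + 256, so a_2 = 1
535 = 2·256 + 23, so a_3 = 2
256 = 11·23 + 3, so a_4 = 11
23 = 7·3 + 2, so a_5 = 7

7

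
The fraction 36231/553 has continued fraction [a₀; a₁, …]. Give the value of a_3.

14

Apply division with remainder until the remainder is 0:
36231 ÷ 553 → quotient 65, remainder 286
553 ÷ 286 → quotient 1, remainder 267
286 ÷ 267 → quotient 1, remainder 19
267 ÷ 19 → quotient 14, remainder 1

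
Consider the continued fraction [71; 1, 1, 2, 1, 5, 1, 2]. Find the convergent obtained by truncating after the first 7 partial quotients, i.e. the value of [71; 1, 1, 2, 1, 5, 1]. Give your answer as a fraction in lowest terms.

3364/47

a_0 = 71: 71/1
a_1 = 1: 72/1
a_2 = 1: 143/2
a_3 = 2: 358/5
a_4 = 1: 501/7
a_5 = 5: 2863/40
a_6 = 1: 3364/47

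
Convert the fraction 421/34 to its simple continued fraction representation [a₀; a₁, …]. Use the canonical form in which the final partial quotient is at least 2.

421 = 12·34 + 13, so a_0 = 12
34 = 2·13 + 8, so a_1 = 2
13 = 1·8 + 5, so a_2 = 1
8 = 1·5 + 3, so a_3 = 1
5 = 1·3 + 2, so a_4 = 1
3 = 1·2 + 1, so a_5 = 1
2 = 2·1 + 0, so a_6 = 2

[12; 2, 1, 1, 1, 1, 2]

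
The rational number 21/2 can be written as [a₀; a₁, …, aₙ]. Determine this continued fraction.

Repeatedly divide and take the remainder:
⌊21/2⌋ = 10, remainder 1
⌊2/1⌋ = 2, remainder 0

[10; 2]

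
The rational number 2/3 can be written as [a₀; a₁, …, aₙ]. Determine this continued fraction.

[0; 1, 2]

2 = 0·3 + 2, so a_0 = 0
3 = 1·2 + 1, so a_1 = 1
2 = 2·1 + 0, so a_2 = 2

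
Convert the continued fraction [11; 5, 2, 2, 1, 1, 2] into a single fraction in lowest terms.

a_0 = 11: 11/1
a_1 = 5: 56/5
a_2 = 2: 123/11
a_3 = 2: 302/27
a_4 = 1: 425/38
a_5 = 1: 727/65
a_6 = 2: 1879/168

1879/168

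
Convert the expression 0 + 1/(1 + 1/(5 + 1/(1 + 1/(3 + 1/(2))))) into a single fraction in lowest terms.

52/61

a_0 = 0: 0/1
a_1 = 1: 1/1
a_2 = 5: 5/6
a_3 = 1: 6/7
a_4 = 3: 23/27
a_5 = 2: 52/61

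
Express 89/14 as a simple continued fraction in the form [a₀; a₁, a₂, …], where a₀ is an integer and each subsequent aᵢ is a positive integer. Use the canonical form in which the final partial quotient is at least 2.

89 ÷ 14 → quotient 6, remainder 5
14 ÷ 5 → quotient 2, remainder 4
5 ÷ 4 → quotient 1, remainder 1
4 ÷ 1 → quotient 4, remainder 0

[6; 2, 1, 4]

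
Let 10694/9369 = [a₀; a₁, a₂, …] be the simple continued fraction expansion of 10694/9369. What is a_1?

7

Run the Euclidean algorithm, recording each quotient:
10694 ÷ 9369 → quotient 1, remainder 1325
9369 ÷ 1325 → quotient 7, remainder 94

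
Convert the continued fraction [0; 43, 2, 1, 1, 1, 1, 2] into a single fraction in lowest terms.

Build up convergents one term at a time:
a_0 = 0: 0/1
a_1 = 43: 1/43
a_2 = 2: 2/87
a_3 = 1: 3/130
a_4 = 1: 5/217
a_5 = 1: 8/347
a_6 = 1: 13/564
a_7 = 2: 34/1475

34/1475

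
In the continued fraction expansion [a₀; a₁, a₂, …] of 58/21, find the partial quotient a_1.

1

58 ÷ 21 → quotient 2, remainder 16
21 ÷ 16 → quotient 1, remainder 5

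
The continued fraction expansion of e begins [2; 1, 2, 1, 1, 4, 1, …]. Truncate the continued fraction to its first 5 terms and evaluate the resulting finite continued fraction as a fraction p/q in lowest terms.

19/7

Start with 1.
1 + 1/(1/1) = 1 + 1/1 = 2/1
2 + 1/(2/1) = 2 + 1/2 = 5/2
1 + 1/(5/2) = 1 + 2/5 = 7/5
2 + 1/(7/5) = 2 + 5/7 = 19/7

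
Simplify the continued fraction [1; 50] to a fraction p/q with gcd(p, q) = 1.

Collapse the nested fraction from the inside out:
Start with 50.
1 + 1/(50/1) = 1 + 1/50 = 51/50

51/50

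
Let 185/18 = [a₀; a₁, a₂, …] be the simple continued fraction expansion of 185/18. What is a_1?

3

Repeatedly divide and take the remainder:
185 ÷ 18 → quotient 10, remainder 5
18 ÷ 5 → quotient 3, remainder 3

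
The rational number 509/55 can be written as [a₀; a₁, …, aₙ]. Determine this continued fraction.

[9; 3, 1, 13]

Run the Euclidean algorithm, recording each quotient:
509 = 9·55 + 14, so a_0 = 9
55 = 3·14 + 13, so a_1 = 3
14 = 1·13 + 1, so a_2 = 1
13 = 13·1 + 0, so a_3 = 13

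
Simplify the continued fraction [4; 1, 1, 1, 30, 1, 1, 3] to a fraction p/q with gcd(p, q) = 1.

3059/656

a_0 = 4: 4/1
a_1 = 1: 5/1
a_2 = 1: 9/2
a_3 = 1: 14/3
a_4 = 30: 429/92
a_5 = 1: 443/95
a_6 = 1: 872/187
a_7 = 3: 3059/656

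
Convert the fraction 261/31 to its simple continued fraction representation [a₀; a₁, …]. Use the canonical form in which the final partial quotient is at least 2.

[8; 2, 2, 1, 1, 2]

Apply division with remainder until the remainder is 0:
⌊261/31⌋ = 8, remainder 13
⌊31/13⌋ = 2, remainder 5
⌊13/5⌋ = 2, remainder 3
⌊5/3⌋ = 1, remainder 2
⌊3/2⌋ = 1, remainder 1
⌊2/1⌋ = 2, remainder 0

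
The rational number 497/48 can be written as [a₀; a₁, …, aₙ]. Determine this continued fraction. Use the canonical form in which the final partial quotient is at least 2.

[10; 2, 1, 4, 1, 2]

497 = 10·48 + 17, so a_0 = 10
48 = 2·17 + 14, so a_1 = 2
17 = 1·14 + 3, so a_2 = 1
14 = 4·3 + 2, so a_3 = 4
3 = 1·2 + 1, so a_4 = 1
2 = 2·1 + 0, so a_5 = 2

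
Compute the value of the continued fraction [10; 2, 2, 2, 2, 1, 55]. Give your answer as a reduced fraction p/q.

Start with 55.
1 + 1/(55/1) = 1 + 1/55 = 56/55
2 + 1/(56/55) = 2 + 55/56 = 167/56
2 + 1/(167/56) = 2 + 56/167 = 390/167
2 + 1/(390/167) = 2 + 167/390 = 947/390
2 + 1/(947/390) = 2 + 390/947 = 2284/947
10 + 1/(2284/947) = 10 + 947/2284 = 23787/2284

23787/2284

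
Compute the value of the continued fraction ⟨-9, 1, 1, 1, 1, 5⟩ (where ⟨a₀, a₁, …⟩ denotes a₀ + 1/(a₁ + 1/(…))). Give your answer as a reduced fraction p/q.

Use the convergent recurrence hₖ = aₖ·hₖ₋₁ + hₖ₋₂ (and likewise for the denominators kₖ):
a_0 = -9: -9/1
a_1 = 1: -8/1
a_2 = 1: -17/2
a_3 = 1: -25/3
a_4 = 1: -42/5
a_5 = 5: -235/28

-235/28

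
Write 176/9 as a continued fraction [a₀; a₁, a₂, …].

Run the Euclidean algorithm, recording each quotient:
176 ÷ 9 → quotient 19, remainder 5
9 ÷ 5 → quotient 1, remainder 4
5 ÷ 4 → quotient 1, remainder 1
4 ÷ 1 → quotient 4, remainder 0

[19; 1, 1, 4]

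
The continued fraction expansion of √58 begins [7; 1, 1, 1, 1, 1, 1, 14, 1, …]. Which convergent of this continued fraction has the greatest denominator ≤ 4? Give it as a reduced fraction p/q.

List convergents until the denominator exceeds the bound:
a_0 = 7: 7/1  (≤ bound)
a_1 = 1: 8/1  (≤ bound)
a_2 = 1: 15/2  (≤ bound)
a_3 = 1: 23/3  (≤ bound)
a_4 = 1: 38/5  (> 4, stop)

23/3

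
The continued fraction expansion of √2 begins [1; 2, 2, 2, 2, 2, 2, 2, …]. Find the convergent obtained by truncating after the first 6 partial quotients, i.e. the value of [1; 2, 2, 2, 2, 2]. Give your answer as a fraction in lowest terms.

Starting at the tail and folding back:
Start with 2.
2 + 1/(2/1) = 2 + 1/2 = 5/2
2 + 1/(5/2) = 2 + 2/5 = 12/5
2 + 1/(12/5) = 2 + 5/12 = 29/12
2 + 1/(29/12) = 2 + 12/29 = 70/29
1 + 1/(70/29) = 1 + 29/70 = 99/70

99/70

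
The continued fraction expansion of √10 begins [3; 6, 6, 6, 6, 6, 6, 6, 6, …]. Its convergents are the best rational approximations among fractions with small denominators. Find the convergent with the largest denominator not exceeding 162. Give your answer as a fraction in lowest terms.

117/37

a_0 = 3: 3/1  (≤ bound)
a_1 = 6: 19/6  (≤ bound)
a_2 = 6: 117/37  (≤ bound)
a_3 = 6: 721/228  (> 162, stop)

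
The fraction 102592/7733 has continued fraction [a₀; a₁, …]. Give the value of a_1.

Repeatedly divide and take the remainder:
102592 ÷ 7733 → quotient 13, remainder 2063
7733 ÷ 2063 → quotient 3, remainder 1544

3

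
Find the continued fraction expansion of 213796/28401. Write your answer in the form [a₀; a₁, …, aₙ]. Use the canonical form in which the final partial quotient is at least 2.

213796 = 7·28401 + 14989, so a_0 = 7
28401 = 1·14989 + 13412, so a_1 = 1
14989 = 1·13412 + 1577, so a_2 = 1
13412 = 8·1577 + 796, so a_3 = 8
1577 = 1·796 + 781, so a_4 = 1
796 = 1·781 + 15, so a_5 = 1
781 = 52·15 + 1, so a_6 = 52
15 = 15·1 + 0, so a_7 = 15

[7; 1, 1, 8, 1, 1, 52, 15]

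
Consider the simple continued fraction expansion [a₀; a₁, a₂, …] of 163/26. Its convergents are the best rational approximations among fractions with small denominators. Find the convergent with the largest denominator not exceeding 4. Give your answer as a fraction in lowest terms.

25/4

List convergents until the denominator exceeds the bound:
a_0 = 6: 6/1  (≤ bound)
a_1 = 3: 19/3  (≤ bound)
a_2 = 1: 25/4  (≤ bound)
a_3 = 2: 69/11  (> 4, stop)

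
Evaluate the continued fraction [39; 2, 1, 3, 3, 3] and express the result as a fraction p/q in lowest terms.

a_0 = 39: 39/1
a_1 = 2: 79/2
a_2 = 1: 118/3
a_3 = 3: 433/11
a_4 = 3: 1417/36
a_5 = 3: 4684/119

4684/119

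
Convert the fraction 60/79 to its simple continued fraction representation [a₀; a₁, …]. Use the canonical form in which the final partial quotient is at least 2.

[0; 1, 3, 6, 3]

⌊60/79⌋ = 0, remainder 60
⌊79/60⌋ = 1, remainder 19
⌊60/19⌋ = 3, remainder 3
⌊19/3⌋ = 6, remainder 1
⌊3/1⌋ = 3, remainder 0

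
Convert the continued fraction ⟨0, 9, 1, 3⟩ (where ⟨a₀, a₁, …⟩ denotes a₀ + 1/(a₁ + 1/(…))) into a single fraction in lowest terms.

4/39

Start with 3.
1 + 1/(3/1) = 1 + 1/3 = 4/3
9 + 1/(4/3) = 9 + 3/4 = 39/4
0 + 1/(39/4) = 0 + 4/39 = 4/39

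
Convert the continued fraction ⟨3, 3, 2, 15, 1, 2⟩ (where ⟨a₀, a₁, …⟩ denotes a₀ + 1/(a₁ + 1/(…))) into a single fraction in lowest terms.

a_0 = 3: 3/1
a_1 = 3: 10/3
a_2 = 2: 23/7
a_3 = 15: 355/108
a_4 = 1: 378/115
a_5 = 2: 1111/338

1111/338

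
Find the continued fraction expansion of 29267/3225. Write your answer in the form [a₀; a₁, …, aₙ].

[9; 13, 3, 15, 1, 4]

29267 = 9·3225 + 242, so a_0 = 9
3225 = 13·242 + 79, so a_1 = 13
242 = 3·79 + 5, so a_2 = 3
79 = 15·5 + 4, so a_3 = 15
5 = 1·4 + 1, so a_4 = 1
4 = 4·1 + 0, so a_5 = 4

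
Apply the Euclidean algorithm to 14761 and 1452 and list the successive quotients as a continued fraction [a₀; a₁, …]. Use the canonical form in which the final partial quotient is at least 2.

Run the Euclidean algorithm, recording each quotient:
14761 ÷ 1452 → quotient 10, remainder 241
1452 ÷ 241 → quotient 6, remainder 6
241 ÷ 6 → quotient 40, remainder 1
6 ÷ 1 → quotient 6, remainder 0

[10; 6, 40, 6]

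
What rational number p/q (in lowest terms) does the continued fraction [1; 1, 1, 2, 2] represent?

19/12

Start with 2.
2 + 1/(2/1) = 2 + 1/2 = 5/2
1 + 1/(5/2) = 1 + 2/5 = 7/5
1 + 1/(7/5) = 1 + 5/7 = 12/7
1 + 1/(12/7) = 1 + 7/12 = 19/12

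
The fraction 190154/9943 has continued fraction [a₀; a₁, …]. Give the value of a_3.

Apply division with remainder until the remainder is 0:
190154 ÷ 9943 → quotient 19, remainder 1237
9943 ÷ 1237 → quotient 8, remainder 47
1237 ÷ 47 → quotient 26, remainder 15
47 ÷ 15 → quotient 3, remainder 2

3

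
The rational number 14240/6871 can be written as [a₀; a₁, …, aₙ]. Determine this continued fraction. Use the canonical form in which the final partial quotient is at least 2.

Repeatedly divide and take the remainder:
14240 = 2·6871 + 498, so a_0 = 2
6871 = 13·498 + 397, so a_1 = 13
498 = 1·397 + 101, so a_2 = 1
397 = 3·101 + 94, so a_3 = 3
101 = 1·94 + 7, so a_4 = 1
94 = 13·7 + 3, so a_5 = 13
7 = 2·3 + 1, so a_6 = 2
3 = 3·1 + 0, so a_7 = 3

[2; 13, 1, 3, 1, 13, 2, 3]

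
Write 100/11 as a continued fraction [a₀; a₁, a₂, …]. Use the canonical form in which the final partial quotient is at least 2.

100 = 9·11 + 1, so a_0 = 9
11 = 11·1 + 0, so a_1 = 11

[9; 11]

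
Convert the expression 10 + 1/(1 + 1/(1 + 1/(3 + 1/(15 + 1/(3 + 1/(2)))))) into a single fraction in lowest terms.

a_0 = 10: 10/1
a_1 = 1: 11/1
a_2 = 1: 21/2
a_3 = 3: 74/7
a_4 = 15: 1131/107
a_5 = 3: 3467/328
a_6 = 2: 8065/763

8065/763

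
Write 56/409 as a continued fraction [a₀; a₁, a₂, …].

[0; 7, 3, 3, 2, 2]

56 = 0·409 + 56, so a_0 = 0
409 = 7·56 + 17, so a_1 = 7
56 = 3·17 + 5, so a_2 = 3
17 = 3·5 + 2, so a_3 = 3
5 = 2·2 + 1, so a_4 = 2
2 = 2·1 + 0, so a_5 = 2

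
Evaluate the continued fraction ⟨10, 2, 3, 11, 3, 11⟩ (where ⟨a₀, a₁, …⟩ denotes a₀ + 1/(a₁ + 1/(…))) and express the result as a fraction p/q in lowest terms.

Work from the innermost term outward:
Start with 11.
3 + 1/(11/1) = 3 + 1/11 = 34/11
11 + 1/(34/11) = 11 + 11/34 = 385/34
3 + 1/(385/34) = 3 + 34/385 = 1189/385
2 + 1/(1189/385) = 2 + 385/1189 = 2763/1189
10 + 1/(2763/1189) = 10 + 1189/2763 = 28819/2763

28819/2763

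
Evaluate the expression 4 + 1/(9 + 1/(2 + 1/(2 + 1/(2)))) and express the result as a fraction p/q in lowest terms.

Start with 2.
2 + 1/(2/1) = 2 + 1/2 = 5/2
2 + 1/(5/2) = 2 + 2/5 = 12/5
9 + 1/(12/5) = 9 + 5/12 = 113/12
4 + 1/(113/12) = 4 + 12/113 = 464/113

464/113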